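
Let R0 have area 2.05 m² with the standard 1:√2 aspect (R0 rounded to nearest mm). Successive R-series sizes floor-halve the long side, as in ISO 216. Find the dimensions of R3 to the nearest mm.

425 × 602 mm

Let R0's short side be w mm. w · w√2 = 2.05 m² = 2,050,000 mm², so w ≈ 1204.0 mm and w√2 ≈ 1702.7 mm → R0 = 1204 × 1703 mm.
R1: ⌊1703/2⌋ × 1204 = 851 × 1204 mm
R2: ⌊1204/2⌋ × 851 = 602 × 851 mm
R3: ⌊851/2⌋ × 602 = 425 × 602 mm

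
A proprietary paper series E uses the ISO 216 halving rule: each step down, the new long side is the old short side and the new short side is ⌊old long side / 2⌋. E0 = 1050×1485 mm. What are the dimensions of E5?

E1 = 742 × 1050 mm (from E0 by 1 halving).
E2: ⌊1050/2⌋ × 742 = 525 × 742 mm
E3: ⌊742/2⌋ × 525 = 371 × 525 mm
E4: ⌊525/2⌋ × 371 = 262 × 371 mm
E5: ⌊371/2⌋ × 262 = 185 × 262 mm

185 × 262 mm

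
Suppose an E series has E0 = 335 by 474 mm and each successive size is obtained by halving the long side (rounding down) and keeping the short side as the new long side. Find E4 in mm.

E1: ⌊474/2⌋ × 335 = 237 × 335 mm
E2: ⌊335/2⌋ × 237 = 167 × 237 mm
E3: ⌊237/2⌋ × 167 = 118 × 167 mm
E4: ⌊167/2⌋ × 118 = 83 × 118 mm

83 × 118 mm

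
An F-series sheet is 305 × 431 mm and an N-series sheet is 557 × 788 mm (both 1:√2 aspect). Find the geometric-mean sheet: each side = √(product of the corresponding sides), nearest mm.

412 × 583 mm

Short side: √(305 · 557) = √169885 ≈ 412.2 → 412 mm
Long side: √(431 · 788) = √339628 ≈ 582.8 → 583 mm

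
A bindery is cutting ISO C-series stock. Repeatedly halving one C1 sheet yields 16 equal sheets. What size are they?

16 = 2^4, so 4 halving steps.
C1 → C2 → … → C5 after 4 steps.

C5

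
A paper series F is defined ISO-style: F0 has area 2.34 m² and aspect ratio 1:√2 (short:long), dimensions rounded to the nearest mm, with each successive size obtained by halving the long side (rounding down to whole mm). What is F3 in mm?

454 × 643 mm

Let F0's short side be w mm. w · w√2 = 2.34 m² = 2,340,000 mm², so w ≈ 1286.3 mm and w√2 ≈ 1819.1 mm → F0 = 1286 × 1819 mm.
F1: ⌊1819/2⌋ × 1286 = 909 × 1286 mm
F2: ⌊1286/2⌋ × 909 = 643 × 909 mm
F3: ⌊909/2⌋ × 643 = 454 × 643 mm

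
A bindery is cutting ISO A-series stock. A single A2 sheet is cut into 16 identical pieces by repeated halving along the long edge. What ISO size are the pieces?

16 = 2^4, so 4 halving steps.
A2 → A3 → … → A6 after 4 steps.

A6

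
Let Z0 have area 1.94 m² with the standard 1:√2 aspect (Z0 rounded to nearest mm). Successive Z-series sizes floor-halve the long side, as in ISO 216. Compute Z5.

207 × 292 mm

Let Z0's short side be w mm. w · w√2 = 1.94 m² = 1,940,000 mm², so w ≈ 1171.2 mm and w√2 ≈ 1656.4 mm → Z0 = 1171 × 1656 mm.
Z1: ⌊1656/2⌋ × 1171 = 828 × 1171 mm
Z2: ⌊1171/2⌋ × 828 = 585 × 828 mm
Z3: ⌊828/2⌋ × 585 = 414 × 585 mm
Z4: ⌊585/2⌋ × 414 = 292 × 414 mm
Z5: ⌊414/2⌋ × 292 = 207 × 292 mm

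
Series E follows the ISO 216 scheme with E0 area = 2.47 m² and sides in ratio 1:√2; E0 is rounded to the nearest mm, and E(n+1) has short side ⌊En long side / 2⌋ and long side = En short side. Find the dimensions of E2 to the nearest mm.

661 × 934 mm

Let E0's short side be w mm. w · w√2 = 2.47 m² = 2,470,000 mm², so w ≈ 1321.6 mm and w√2 ≈ 1869.0 mm → E0 = 1322 × 1869 mm.
E1: ⌊1869/2⌋ × 1322 = 934 × 1322 mm
E2: ⌊1322/2⌋ × 934 = 661 × 934 mm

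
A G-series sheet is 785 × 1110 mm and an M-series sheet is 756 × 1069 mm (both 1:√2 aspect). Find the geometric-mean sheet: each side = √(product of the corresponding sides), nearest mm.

770 × 1089 mm

Short side: √(785 · 756) = √593460 ≈ 770.4 → 770 mm
Long side: √(1110 · 1069) = √1186590 ≈ 1089.3 → 1089 mm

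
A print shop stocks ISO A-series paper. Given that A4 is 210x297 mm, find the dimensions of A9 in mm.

A5: ⌊297/2⌋ × 210 = 148 × 210 mm
A6: ⌊210/2⌋ × 148 = 105 × 148 mm
A7: ⌊148/2⌋ × 105 = 74 × 105 mm
A8: ⌊105/2⌋ × 74 = 52 × 74 mm
A9: ⌊74/2⌋ × 52 = 37 × 52 mm

37 × 52 mm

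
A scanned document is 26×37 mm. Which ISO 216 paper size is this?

A10 (26 × 37 mm)

Aspect ratio 37/26 ≈ 1.423 — close to the ISO √2 ≈ 1.414.
In the A-series (A0 area = 1 m²): A10 = 26 × 37 mm.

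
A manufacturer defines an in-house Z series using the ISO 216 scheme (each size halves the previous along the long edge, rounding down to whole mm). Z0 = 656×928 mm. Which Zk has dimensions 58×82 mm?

Z0: 656 × 928 mm
Z1: 464 × 656 mm
Z2: 328 × 464 mm
Z3: 232 × 328 mm
Z4: 164 × 232 mm
Z5: 116 × 164 mm
Z6: 82 × 116 mm
Z7: 58 × 82 mm
Z8: 41 × 58 mm
→ matches Z7.

Z7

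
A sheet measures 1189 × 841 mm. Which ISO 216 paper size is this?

A0 (841 × 1189 mm)

Aspect ratio 1189/841 ≈ 1.414 — close to the ISO √2 ≈ 1.414.
In the A-series (A0 area = 1 m²): A0 = 841 × 1189 mm.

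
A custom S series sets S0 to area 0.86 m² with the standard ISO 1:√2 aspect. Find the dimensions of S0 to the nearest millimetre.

780 × 1103 mm

Let the short side be w mm. Then w · w√2 = 0.86 m² = 860,000 mm².
w² = 860,000/√2, so w ≈ 779.8 mm; long side = w√2 ≈ 1102.8 mm.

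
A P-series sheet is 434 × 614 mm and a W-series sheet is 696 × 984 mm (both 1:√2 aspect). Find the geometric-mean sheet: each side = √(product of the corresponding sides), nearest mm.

550 × 777 mm

Short side: √(434 · 696) = √302064 ≈ 549.6 → 550 mm
Long side: √(614 · 984) = √604176 ≈ 777.3 → 777 mm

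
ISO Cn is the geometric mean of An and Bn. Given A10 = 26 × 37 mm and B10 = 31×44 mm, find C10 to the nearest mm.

Short side: √(26 · 31) = √806 ≈ 28.4 → 28 mm
Long side: √(37 · 44) = √1628 ≈ 40.3 → 40 mm

28 × 40 mm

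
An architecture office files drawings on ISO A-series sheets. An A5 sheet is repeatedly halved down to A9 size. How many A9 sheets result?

Each ISO step halves the sheet: 1 × A5 → 2 × A6 → 4 × A7 → 8 × A8 → …
From A5 to A9 is 4 halving steps: 2^4 = 16.

16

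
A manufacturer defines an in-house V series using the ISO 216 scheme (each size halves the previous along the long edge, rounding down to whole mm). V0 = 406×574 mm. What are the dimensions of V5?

71 × 101 mm

V1: ⌊574/2⌋ × 406 = 287 × 406 mm
V2: ⌊406/2⌋ × 287 = 203 × 287 mm
V3: ⌊287/2⌋ × 203 = 143 × 203 mm
V4: ⌊203/2⌋ × 143 = 101 × 143 mm
V5: ⌊143/2⌋ × 101 = 71 × 101 mm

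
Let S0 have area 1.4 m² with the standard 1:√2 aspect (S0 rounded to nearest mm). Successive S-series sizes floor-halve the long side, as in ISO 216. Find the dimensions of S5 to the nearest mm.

Let S0's short side be w mm. w · w√2 = 1.4 m² = 1,400,000 mm², so w ≈ 995.0 mm and w√2 ≈ 1407.1 mm → S0 = 995 × 1407 mm.
S1: ⌊1407/2⌋ × 995 = 703 × 995 mm
S2: ⌊995/2⌋ × 703 = 497 × 703 mm
S3: ⌊703/2⌋ × 497 = 351 × 497 mm
S4: ⌊497/2⌋ × 351 = 248 × 351 mm
S5: ⌊351/2⌋ × 248 = 175 × 248 mm

175 × 248 mm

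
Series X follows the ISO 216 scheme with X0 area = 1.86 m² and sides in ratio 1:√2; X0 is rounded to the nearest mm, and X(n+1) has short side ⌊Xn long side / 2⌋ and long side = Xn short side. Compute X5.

202 × 286 mm

Let X0's short side be w mm. w · w√2 = 1.86 m² = 1,860,000 mm², so w ≈ 1146.8 mm and w√2 ≈ 1621.9 mm → X0 = 1147 × 1622 mm.
X1: ⌊1622/2⌋ × 1147 = 811 × 1147 mm
X2: ⌊1147/2⌋ × 811 = 573 × 811 mm
X3: ⌊811/2⌋ × 573 = 405 × 573 mm
X4: ⌊573/2⌋ × 405 = 286 × 405 mm
X5: ⌊405/2⌋ × 286 = 202 × 286 mm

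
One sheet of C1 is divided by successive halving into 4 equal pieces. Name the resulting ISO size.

4 = 2^2, so 2 halving steps.
C1 → C2 → … → C3 after 2 steps.

C3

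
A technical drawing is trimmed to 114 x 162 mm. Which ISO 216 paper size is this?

Aspect ratio 162/114 ≈ 1.421 — close to the ISO √2 ≈ 1.414.
In the C-series (envelope sizes, between A and B): C6 = 114 × 162 mm.

C6 (114 × 162 mm)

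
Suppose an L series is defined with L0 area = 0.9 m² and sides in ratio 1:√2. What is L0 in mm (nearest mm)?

Let the short side be w mm. Then w · w√2 = 0.9 m² = 900,000 mm².
w² = 900,000/√2, so w ≈ 797.7 mm; long side = w√2 ≈ 1128.2 mm.

798 × 1128 mm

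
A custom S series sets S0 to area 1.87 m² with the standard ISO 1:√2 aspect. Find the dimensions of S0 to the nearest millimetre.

Let the short side be w mm. Then w · w√2 = 1.87 m² = 1,870,000 mm².
w² = 1,870,000/√2, so w ≈ 1149.9 mm; long side = w√2 ≈ 1626.2 mm.

1150 × 1626 mm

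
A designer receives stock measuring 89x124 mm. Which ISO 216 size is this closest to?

Aspect ratio 124/89 ≈ 1.393 (ISO target is √2 ≈ 1.414).
In the B-series (B0 = 1000 × 1414 mm): B7 = 88 × 125 mm.
Off by 2 mm total — nearest standard size.

B7 (88 × 125 mm)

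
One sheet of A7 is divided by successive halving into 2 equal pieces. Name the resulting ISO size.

A8

2 = 2^1, so 1 halving step.
A7 → A8 → … → A8 after 1 step.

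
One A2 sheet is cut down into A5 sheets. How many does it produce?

Each ISO step halves the sheet: 1 × A2 → 2 × A3 → 4 × A4 → 8 × A5
From A2 to A5 is 3 halving steps: 2^3 = 8.

8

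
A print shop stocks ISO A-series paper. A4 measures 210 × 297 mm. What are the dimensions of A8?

52 × 74 mm

A5: ⌊297/2⌋ × 210 = 148 × 210 mm
A6: ⌊210/2⌋ × 148 = 105 × 148 mm
A7: ⌊148/2⌋ × 105 = 74 × 105 mm
A8: ⌊105/2⌋ × 74 = 52 × 74 mm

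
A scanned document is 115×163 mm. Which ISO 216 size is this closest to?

C6 (114 × 162 mm)

Aspect ratio 163/115 ≈ 1.417 — close to the ISO √2 ≈ 1.414.
In the C-series (envelope sizes, between A and B): C6 = 114 × 162 mm.
Off by 2 mm total — nearest standard size.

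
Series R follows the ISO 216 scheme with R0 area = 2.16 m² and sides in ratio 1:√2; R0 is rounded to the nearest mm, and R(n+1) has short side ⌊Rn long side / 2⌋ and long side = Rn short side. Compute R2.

618 × 874 mm

Let R0's short side be w mm. w · w√2 = 2.16 m² = 2,160,000 mm², so w ≈ 1235.9 mm and w√2 ≈ 1747.8 mm → R0 = 1236 × 1748 mm.
R1: ⌊1748/2⌋ × 1236 = 874 × 1236 mm
R2: ⌊1236/2⌋ × 874 = 618 × 874 mm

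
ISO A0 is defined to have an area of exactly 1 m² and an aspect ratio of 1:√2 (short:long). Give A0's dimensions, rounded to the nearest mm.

841 × 1189 mm

Let the short side be w mm. Then the long side is w√2 and w · w√2 = 10⁶ mm².
w² = 10⁶/√2, so w = 1000 / 2^(1/4) ≈ 840.9 mm; long side = 1000 · 2^(1/4) ≈ 1189.2 mm.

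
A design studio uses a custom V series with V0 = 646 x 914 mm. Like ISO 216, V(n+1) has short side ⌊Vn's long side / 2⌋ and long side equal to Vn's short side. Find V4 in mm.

161 × 228 mm

V1: ⌊914/2⌋ × 646 = 457 × 646 mm
V2: ⌊646/2⌋ × 457 = 323 × 457 mm
V3: ⌊457/2⌋ × 323 = 228 × 323 mm
V4: ⌊323/2⌋ × 228 = 161 × 228 mm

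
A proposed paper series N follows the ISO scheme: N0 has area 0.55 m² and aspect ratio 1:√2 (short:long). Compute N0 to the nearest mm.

Let the short side be w mm. Then w · w√2 = 0.55 m² = 550,000 mm².
w² = 550,000/√2, so w ≈ 623.6 mm; long side = w√2 ≈ 881.9 mm.

624 × 882 mm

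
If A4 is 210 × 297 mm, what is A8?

A5: ⌊297/2⌋ × 210 = 148 × 210 mm
A6: ⌊210/2⌋ × 148 = 105 × 148 mm
A7: ⌊148/2⌋ × 105 = 74 × 105 mm
A8: ⌊105/2⌋ × 74 = 52 × 74 mm

52 × 74 mm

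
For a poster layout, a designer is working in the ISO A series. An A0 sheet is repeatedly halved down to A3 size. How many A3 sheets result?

A0 = 841 × 1189 mm; A3 = 297 × 420 mm.
Each halving step doubles the count; 3 steps from A0 to A3.
2^3 = 8.

8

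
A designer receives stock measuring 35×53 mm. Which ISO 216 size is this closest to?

A9 (37 × 52 mm)

Aspect ratio 53/35 ≈ 1.514 (ISO target is √2 ≈ 1.414).
In the A-series (A0 area = 1 m²): A9 = 37 × 52 mm.
Off by 3 mm total — nearest standard size.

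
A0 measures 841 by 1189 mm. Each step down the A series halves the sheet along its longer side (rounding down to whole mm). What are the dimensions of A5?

148 × 210 mm

A1: ⌊1189/2⌋ × 841 = 594 × 841 mm
A2: ⌊841/2⌋ × 594 = 420 × 594 mm
A3: ⌊594/2⌋ × 420 = 297 × 420 mm
A4: ⌊420/2⌋ × 297 = 210 × 297 mm
A5: ⌊297/2⌋ × 210 = 148 × 210 mm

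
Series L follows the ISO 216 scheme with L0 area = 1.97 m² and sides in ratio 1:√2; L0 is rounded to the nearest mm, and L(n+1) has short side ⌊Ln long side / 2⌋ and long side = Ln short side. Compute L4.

295 × 417 mm

Let L0's short side be w mm. w · w√2 = 1.97 m² = 1,970,000 mm², so w ≈ 1180.3 mm and w√2 ≈ 1669.1 mm → L0 = 1180 × 1669 mm.
L1: ⌊1669/2⌋ × 1180 = 834 × 1180 mm
L2: ⌊1180/2⌋ × 834 = 590 × 834 mm
L3: ⌊834/2⌋ × 590 = 417 × 590 mm
L4: ⌊590/2⌋ × 417 = 295 × 417 mm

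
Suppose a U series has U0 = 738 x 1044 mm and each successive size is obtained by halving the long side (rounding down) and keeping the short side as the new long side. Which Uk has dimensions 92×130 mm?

U0: 738 × 1044 mm
U1: 522 × 738 mm
U2: 369 × 522 mm
U3: 261 × 369 mm
U4: 184 × 261 mm
U5: 130 × 184 mm
U6: 92 × 130 mm
U7: 65 × 92 mm
→ matches U6.

U6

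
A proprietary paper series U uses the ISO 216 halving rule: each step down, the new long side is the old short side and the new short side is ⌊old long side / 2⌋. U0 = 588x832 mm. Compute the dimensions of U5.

104 × 147 mm

U1: ⌊832/2⌋ × 588 = 416 × 588 mm
U2: ⌊588/2⌋ × 416 = 294 × 416 mm
U3: ⌊416/2⌋ × 294 = 208 × 294 mm
U4: ⌊294/2⌋ × 208 = 147 × 208 mm
U5: ⌊208/2⌋ × 147 = 104 × 147 mm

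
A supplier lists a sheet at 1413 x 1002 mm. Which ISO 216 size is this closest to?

Aspect ratio 1413/1002 ≈ 1.410 — close to the ISO √2 ≈ 1.414.
In the B-series (B0 = 1000 × 1414 mm): B0 = 1000 × 1414 mm.
Off by 3 mm total — nearest standard size.

B0 (1000 × 1414 mm)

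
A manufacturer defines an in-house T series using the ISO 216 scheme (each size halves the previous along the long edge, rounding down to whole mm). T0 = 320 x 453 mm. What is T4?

80 × 113 mm

T1: ⌊453/2⌋ × 320 = 226 × 320 mm
T2: ⌊320/2⌋ × 226 = 160 × 226 mm
T3: ⌊226/2⌋ × 160 = 113 × 160 mm
T4: ⌊160/2⌋ × 113 = 80 × 113 mm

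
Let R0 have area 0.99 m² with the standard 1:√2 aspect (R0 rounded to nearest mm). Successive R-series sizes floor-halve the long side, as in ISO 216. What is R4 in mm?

209 × 295 mm

Let R0's short side be w mm. w · w√2 = 0.99 m² = 990,000 mm², so w ≈ 836.7 mm and w√2 ≈ 1183.2 mm → R0 = 837 × 1183 mm.
R1: ⌊1183/2⌋ × 837 = 591 × 837 mm
R2: ⌊837/2⌋ × 591 = 418 × 591 mm
R3: ⌊591/2⌋ × 418 = 295 × 418 mm
R4: ⌊418/2⌋ × 295 = 209 × 295 mm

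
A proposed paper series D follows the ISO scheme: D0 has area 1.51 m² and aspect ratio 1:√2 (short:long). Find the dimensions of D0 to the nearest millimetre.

1033 × 1461 mm

Let the short side be w mm. Then w · w√2 = 1.51 m² = 1,510,000 mm².
w² = 1,510,000/√2, so w ≈ 1033.3 mm; long side = w√2 ≈ 1461.3 mm.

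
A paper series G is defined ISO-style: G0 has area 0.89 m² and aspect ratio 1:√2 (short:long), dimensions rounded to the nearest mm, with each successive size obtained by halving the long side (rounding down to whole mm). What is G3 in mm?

Let G0's short side be w mm. w · w√2 = 0.89 m² = 890,000 mm², so w ≈ 793.3 mm and w√2 ≈ 1121.9 mm → G0 = 793 × 1122 mm.
G1: ⌊1122/2⌋ × 793 = 561 × 793 mm
G2: ⌊793/2⌋ × 561 = 396 × 561 mm
G3: ⌊561/2⌋ × 396 = 280 × 396 mm

280 × 396 mm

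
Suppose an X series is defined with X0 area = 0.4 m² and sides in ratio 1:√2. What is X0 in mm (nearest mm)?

Let the short side be w mm. Then w · w√2 = 0.4 m² = 400,000 mm².
w² = 400,000/√2, so w ≈ 531.8 mm; long side = w√2 ≈ 752.1 mm.

532 × 752 mm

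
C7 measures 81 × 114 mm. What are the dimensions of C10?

28 × 40 mm

C8: ⌊114/2⌋ × 81 = 57 × 81 mm
C9: ⌊81/2⌋ × 57 = 40 × 57 mm
C10: ⌊57/2⌋ × 40 = 28 × 40 mm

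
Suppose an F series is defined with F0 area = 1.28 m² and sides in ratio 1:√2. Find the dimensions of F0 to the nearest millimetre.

951 × 1345 mm

Let the short side be w mm. Then w · w√2 = 1.28 m² = 1,280,000 mm².
w² = 1,280,000/√2, so w ≈ 951.4 mm; long side = w√2 ≈ 1345.4 mm.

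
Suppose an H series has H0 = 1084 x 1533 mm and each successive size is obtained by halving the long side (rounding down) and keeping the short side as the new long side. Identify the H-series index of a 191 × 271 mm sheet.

H0: 1084 × 1533 mm
H1: 766 × 1084 mm
H2: 542 × 766 mm
H3: 383 × 542 mm
H4: 271 × 383 mm
H5: 191 × 271 mm
H6: 135 × 191 mm
→ matches H5.

H5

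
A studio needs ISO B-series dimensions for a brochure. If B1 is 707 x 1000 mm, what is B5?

176 × 250 mm

B2: ⌊1000/2⌋ × 707 = 500 × 707 mm
B3: ⌊707/2⌋ × 500 = 353 × 500 mm
B4: ⌊500/2⌋ × 353 = 250 × 353 mm
B5: ⌊353/2⌋ × 250 = 176 × 250 mm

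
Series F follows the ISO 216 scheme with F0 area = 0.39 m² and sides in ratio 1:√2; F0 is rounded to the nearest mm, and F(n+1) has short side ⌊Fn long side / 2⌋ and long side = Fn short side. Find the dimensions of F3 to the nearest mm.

Let F0's short side be w mm. w · w√2 = 0.39 m² = 390,000 mm², so w ≈ 525.1 mm and w√2 ≈ 742.7 mm → F0 = 525 × 743 mm.
F1: ⌊743/2⌋ × 525 = 371 × 525 mm
F2: ⌊525/2⌋ × 371 = 262 × 371 mm
F3: ⌊371/2⌋ × 262 = 185 × 262 mm

185 × 262 mm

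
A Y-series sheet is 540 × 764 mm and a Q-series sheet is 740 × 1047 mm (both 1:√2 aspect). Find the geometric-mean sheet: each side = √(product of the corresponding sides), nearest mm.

Short side: √(540 · 740) = √399600 ≈ 632.1 → 632 mm
Long side: √(764 · 1047) = √799908 ≈ 894.4 → 894 mm

632 × 894 mm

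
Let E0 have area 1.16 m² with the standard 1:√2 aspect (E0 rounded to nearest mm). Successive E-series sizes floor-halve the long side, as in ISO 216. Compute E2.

Let E0's short side be w mm. w · w√2 = 1.16 m² = 1,160,000 mm², so w ≈ 905.7 mm and w√2 ≈ 1280.8 mm → E0 = 906 × 1281 mm.
E1: ⌊1281/2⌋ × 906 = 640 × 906 mm
E2: ⌊906/2⌋ × 640 = 453 × 640 mm

453 × 640 mm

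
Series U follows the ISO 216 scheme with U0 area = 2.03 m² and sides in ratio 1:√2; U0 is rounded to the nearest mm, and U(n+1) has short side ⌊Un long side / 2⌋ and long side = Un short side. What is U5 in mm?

211 × 299 mm

Let U0's short side be w mm. w · w√2 = 2.03 m² = 2,030,000 mm², so w ≈ 1198.1 mm and w√2 ≈ 1694.4 mm → U0 = 1198 × 1694 mm.
U1: ⌊1694/2⌋ × 1198 = 847 × 1198 mm
U2: ⌊1198/2⌋ × 847 = 599 × 847 mm
U3: ⌊847/2⌋ × 599 = 423 × 599 mm
U4: ⌊599/2⌋ × 423 = 299 × 423 mm
U5: ⌊423/2⌋ × 299 = 211 × 299 mm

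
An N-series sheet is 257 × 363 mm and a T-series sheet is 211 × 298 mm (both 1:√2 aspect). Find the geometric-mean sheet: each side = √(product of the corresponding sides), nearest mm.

Short side: √(257 · 211) = √54227 ≈ 232.9 → 233 mm
Long side: √(363 · 298) = √108174 ≈ 328.9 → 329 mm

233 × 329 mm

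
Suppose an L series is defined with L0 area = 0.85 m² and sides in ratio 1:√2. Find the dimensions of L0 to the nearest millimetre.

Let the short side be w mm. Then w · w√2 = 0.85 m² = 850,000 mm².
w² = 850,000/√2, so w ≈ 775.3 mm; long side = w√2 ≈ 1096.4 mm.

775 × 1096 mm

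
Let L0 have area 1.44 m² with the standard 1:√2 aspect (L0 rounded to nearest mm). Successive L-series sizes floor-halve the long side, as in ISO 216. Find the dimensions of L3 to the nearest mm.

356 × 504 mm

Let L0's short side be w mm. w · w√2 = 1.44 m² = 1,440,000 mm², so w ≈ 1009.1 mm and w√2 ≈ 1427.0 mm → L0 = 1009 × 1427 mm.
L1: ⌊1427/2⌋ × 1009 = 713 × 1009 mm
L2: ⌊1009/2⌋ × 713 = 504 × 713 mm
L3: ⌊713/2⌋ × 504 = 356 × 504 mm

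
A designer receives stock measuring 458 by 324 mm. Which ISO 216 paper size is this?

C3 (324 × 458 mm)

Aspect ratio 458/324 ≈ 1.414 — close to the ISO √2 ≈ 1.414.
In the C-series (envelope sizes, between A and B): C3 = 324 × 458 mm.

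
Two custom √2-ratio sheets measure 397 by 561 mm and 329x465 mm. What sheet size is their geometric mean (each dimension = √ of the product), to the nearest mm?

Short side: √(397 · 329) = √130613 ≈ 361.4 → 361 mm
Long side: √(561 · 465) = √260865 ≈ 510.7 → 511 mm

361 × 511 mm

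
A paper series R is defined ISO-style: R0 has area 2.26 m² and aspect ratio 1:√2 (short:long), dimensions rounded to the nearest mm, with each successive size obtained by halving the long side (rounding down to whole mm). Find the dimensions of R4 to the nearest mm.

Let R0's short side be w mm. w · w√2 = 2.26 m² = 2,260,000 mm², so w ≈ 1264.1 mm and w√2 ≈ 1787.8 mm → R0 = 1264 × 1788 mm.
R1: ⌊1788/2⌋ × 1264 = 894 × 1264 mm
R2: ⌊1264/2⌋ × 894 = 632 × 894 mm
R3: ⌊894/2⌋ × 632 = 447 × 632 mm
R4: ⌊632/2⌋ × 447 = 316 × 447 mm

316 × 447 mm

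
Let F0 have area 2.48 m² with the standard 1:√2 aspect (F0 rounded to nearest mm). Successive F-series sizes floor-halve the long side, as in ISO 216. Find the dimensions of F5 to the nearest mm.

234 × 331 mm

Let F0's short side be w mm. w · w√2 = 2.48 m² = 2,480,000 mm², so w ≈ 1324.2 mm and w√2 ≈ 1872.8 mm → F0 = 1324 × 1873 mm.
F1: ⌊1873/2⌋ × 1324 = 936 × 1324 mm
F2: ⌊1324/2⌋ × 936 = 662 × 936 mm
F3: ⌊936/2⌋ × 662 = 468 × 662 mm
F4: ⌊662/2⌋ × 468 = 331 × 468 mm
F5: ⌊468/2⌋ × 331 = 234 × 331 mm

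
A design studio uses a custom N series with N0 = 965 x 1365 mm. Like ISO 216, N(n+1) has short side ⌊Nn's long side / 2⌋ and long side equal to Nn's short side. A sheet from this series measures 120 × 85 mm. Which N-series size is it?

N0: 965 × 1365 mm
N1: 682 × 965 mm
N2: 482 × 682 mm
N3: 341 × 482 mm
N4: 241 × 341 mm
N5: 170 × 241 mm
N6: 120 × 170 mm
N7: 85 × 120 mm
N8: 60 × 85 mm
→ matches N7.

N7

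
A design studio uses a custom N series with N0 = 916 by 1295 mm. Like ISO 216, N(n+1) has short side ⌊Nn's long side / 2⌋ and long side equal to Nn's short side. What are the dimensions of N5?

161 × 229 mm

N1: ⌊1295/2⌋ × 916 = 647 × 916 mm
N2: ⌊916/2⌋ × 647 = 458 × 647 mm
N3: ⌊647/2⌋ × 458 = 323 × 458 mm
N4: ⌊458/2⌋ × 323 = 229 × 323 mm
N5: ⌊323/2⌋ × 229 = 161 × 229 mm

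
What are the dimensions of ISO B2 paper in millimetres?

B0 = 1000 × 1414 mm (B0 has a 1000 mm short side, aspect 1:√2).
B1: ⌊1414/2⌋ × 1000 = 707 × 1000 mm
B2: ⌊1000/2⌋ × 707 = 500 × 707 mm

500 × 707 mm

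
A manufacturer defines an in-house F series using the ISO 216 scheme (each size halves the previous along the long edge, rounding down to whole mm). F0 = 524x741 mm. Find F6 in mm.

65 × 92 mm

F1 = 370 × 524 mm (from F0 by 1 halving).
F2: ⌊524/2⌋ × 370 = 262 × 370 mm
F3: ⌊370/2⌋ × 262 = 185 × 262 mm
F4: ⌊262/2⌋ × 185 = 131 × 185 mm
F5: ⌊185/2⌋ × 131 = 92 × 131 mm
F6: ⌊131/2⌋ × 92 = 65 × 92 mm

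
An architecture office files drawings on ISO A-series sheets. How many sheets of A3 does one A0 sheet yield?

8

Each ISO step halves the sheet: 1 × A0 → 2 × A1 → 4 × A2 → 8 × A3
From A0 to A3 is 3 halving steps: 2^3 = 8.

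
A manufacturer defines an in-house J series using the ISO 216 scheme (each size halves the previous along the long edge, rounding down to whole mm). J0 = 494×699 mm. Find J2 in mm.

J1: ⌊699/2⌋ × 494 = 349 × 494 mm
J2: ⌊494/2⌋ × 349 = 247 × 349 mm

247 × 349 mm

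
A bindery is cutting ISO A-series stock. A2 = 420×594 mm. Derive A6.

A3: ⌊594/2⌋ × 420 = 297 × 420 mm
A4: ⌊420/2⌋ × 297 = 210 × 297 mm
A5: ⌊297/2⌋ × 210 = 148 × 210 mm
A6: ⌊210/2⌋ × 148 = 105 × 148 mm

105 × 148 mm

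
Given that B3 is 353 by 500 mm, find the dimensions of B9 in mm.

B4: ⌊500/2⌋ × 353 = 250 × 353 mm
B5: ⌊353/2⌋ × 250 = 176 × 250 mm
B6: ⌊250/2⌋ × 176 = 125 × 176 mm
B7: ⌊176/2⌋ × 125 = 88 × 125 mm
B8: ⌊125/2⌋ × 88 = 62 × 88 mm
B9: ⌊88/2⌋ × 62 = 44 × 62 mm

44 × 62 mm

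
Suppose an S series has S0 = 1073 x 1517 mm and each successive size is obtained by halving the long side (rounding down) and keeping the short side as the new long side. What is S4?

S1: ⌊1517/2⌋ × 1073 = 758 × 1073 mm
S2: ⌊1073/2⌋ × 758 = 536 × 758 mm
S3: ⌊758/2⌋ × 536 = 379 × 536 mm
S4: ⌊536/2⌋ × 379 = 268 × 379 mm

268 × 379 mm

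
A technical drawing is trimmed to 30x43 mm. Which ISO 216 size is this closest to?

B10 (31 × 44 mm)

Aspect ratio 43/30 ≈ 1.433 (ISO target is √2 ≈ 1.414).
In the B-series (B0 = 1000 × 1414 mm): B10 = 31 × 44 mm.
Off by 2 mm total — nearest standard size.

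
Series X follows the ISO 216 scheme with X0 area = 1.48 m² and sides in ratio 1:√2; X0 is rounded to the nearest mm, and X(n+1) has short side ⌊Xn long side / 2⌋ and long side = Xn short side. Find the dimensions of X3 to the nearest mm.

361 × 511 mm

Let X0's short side be w mm. w · w√2 = 1.48 m² = 1,480,000 mm², so w ≈ 1023.0 mm and w√2 ≈ 1446.7 mm → X0 = 1023 × 1447 mm.
X1: ⌊1447/2⌋ × 1023 = 723 × 1023 mm
X2: ⌊1023/2⌋ × 723 = 511 × 723 mm
X3: ⌊723/2⌋ × 511 = 361 × 511 mm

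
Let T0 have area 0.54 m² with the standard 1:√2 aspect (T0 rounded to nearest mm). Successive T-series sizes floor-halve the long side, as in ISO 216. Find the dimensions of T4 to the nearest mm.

154 × 218 mm

Let T0's short side be w mm. w · w√2 = 0.54 m² = 540,000 mm², so w ≈ 617.9 mm and w√2 ≈ 873.9 mm → T0 = 618 × 874 mm.
T1: ⌊874/2⌋ × 618 = 437 × 618 mm
T2: ⌊618/2⌋ × 437 = 309 × 437 mm
T3: ⌊437/2⌋ × 309 = 218 × 309 mm
T4: ⌊309/2⌋ × 218 = 154 × 218 mm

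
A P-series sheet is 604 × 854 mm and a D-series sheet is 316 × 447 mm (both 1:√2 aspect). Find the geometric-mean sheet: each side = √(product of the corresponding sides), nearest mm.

437 × 618 mm

Short side: √(604 · 316) = √190864 ≈ 436.9 → 437 mm
Long side: √(854 · 447) = √381738 ≈ 617.8 → 618 mm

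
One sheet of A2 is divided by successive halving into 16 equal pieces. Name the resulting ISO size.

16 = 2^4, so 4 halving steps.
A2 → A3 → … → A6 after 4 steps.

A6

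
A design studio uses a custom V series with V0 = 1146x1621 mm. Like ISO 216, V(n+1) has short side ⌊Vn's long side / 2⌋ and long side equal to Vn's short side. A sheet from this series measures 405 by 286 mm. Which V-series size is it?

V0: 1146 × 1621 mm
V1: 810 × 1146 mm
V2: 573 × 810 mm
V3: 405 × 573 mm
V4: 286 × 405 mm
V5: 202 × 286 mm
→ matches V4.

V4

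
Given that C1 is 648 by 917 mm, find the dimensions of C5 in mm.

162 × 229 mm

C2: ⌊917/2⌋ × 648 = 458 × 648 mm
C3: ⌊648/2⌋ × 458 = 324 × 458 mm
C4: ⌊458/2⌋ × 324 = 229 × 324 mm
C5: ⌊324/2⌋ × 229 = 162 × 229 mm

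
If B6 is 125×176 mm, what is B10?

B7: ⌊176/2⌋ × 125 = 88 × 125 mm
B8: ⌊125/2⌋ × 88 = 62 × 88 mm
B9: ⌊88/2⌋ × 62 = 44 × 62 mm
B10: ⌊62/2⌋ × 44 = 31 × 44 mm

31 × 44 mm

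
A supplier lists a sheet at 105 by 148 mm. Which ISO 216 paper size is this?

A6 (105 × 148 mm)

Aspect ratio 148/105 ≈ 1.410 — close to the ISO √2 ≈ 1.414.
In the A-series (A0 area = 1 m²): A6 = 105 × 148 mm.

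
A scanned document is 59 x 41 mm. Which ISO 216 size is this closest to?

Aspect ratio 59/41 ≈ 1.439 (ISO target is √2 ≈ 1.414).
In the C-series (envelope sizes, between A and B): C9 = 40 × 57 mm.
Off by 3 mm total — nearest standard size.

C9 (40 × 57 mm)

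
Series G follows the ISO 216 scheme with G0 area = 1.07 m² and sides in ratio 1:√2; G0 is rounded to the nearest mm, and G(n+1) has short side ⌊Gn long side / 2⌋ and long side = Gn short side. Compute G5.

153 × 217 mm

Let G0's short side be w mm. w · w√2 = 1.07 m² = 1,070,000 mm², so w ≈ 869.8 mm and w√2 ≈ 1230.1 mm → G0 = 870 × 1230 mm.
G1: ⌊1230/2⌋ × 870 = 615 × 870 mm
G2: ⌊870/2⌋ × 615 = 435 × 615 mm
G3: ⌊615/2⌋ × 435 = 307 × 435 mm
G4: ⌊435/2⌋ × 307 = 217 × 307 mm
G5: ⌊307/2⌋ × 217 = 153 × 217 mm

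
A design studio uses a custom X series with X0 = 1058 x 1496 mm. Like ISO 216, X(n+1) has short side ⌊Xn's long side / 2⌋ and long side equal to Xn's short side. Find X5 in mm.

187 × 264 mm

X1: ⌊1496/2⌋ × 1058 = 748 × 1058 mm
X2: ⌊1058/2⌋ × 748 = 529 × 748 mm
X3: ⌊748/2⌋ × 529 = 374 × 529 mm
X4: ⌊529/2⌋ × 374 = 264 × 374 mm
X5: ⌊374/2⌋ × 264 = 187 × 264 mm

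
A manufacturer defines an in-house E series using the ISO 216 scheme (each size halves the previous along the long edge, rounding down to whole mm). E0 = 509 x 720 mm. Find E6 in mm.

E1 = 360 × 509 mm (from E0 by 1 halving).
E2: ⌊509/2⌋ × 360 = 254 × 360 mm
E3: ⌊360/2⌋ × 254 = 180 × 254 mm
E4: ⌊254/2⌋ × 180 = 127 × 180 mm
E5: ⌊180/2⌋ × 127 = 90 × 127 mm
E6: ⌊127/2⌋ × 90 = 63 × 90 mm

63 × 90 mm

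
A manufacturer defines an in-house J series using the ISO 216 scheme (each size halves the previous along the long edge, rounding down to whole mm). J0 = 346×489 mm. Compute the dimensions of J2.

J1: ⌊489/2⌋ × 346 = 244 × 346 mm
J2: ⌊346/2⌋ × 244 = 173 × 244 mm

173 × 244 mm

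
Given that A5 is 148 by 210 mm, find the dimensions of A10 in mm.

A6: ⌊210/2⌋ × 148 = 105 × 148 mm
A7: ⌊148/2⌋ × 105 = 74 × 105 mm
A8: ⌊105/2⌋ × 74 = 52 × 74 mm
A9: ⌊74/2⌋ × 52 = 37 × 52 mm
A10: ⌊52/2⌋ × 37 = 26 × 37 mm

26 × 37 mm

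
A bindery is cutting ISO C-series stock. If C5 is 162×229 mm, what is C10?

C6: ⌊229/2⌋ × 162 = 114 × 162 mm
C7: ⌊162/2⌋ × 114 = 81 × 114 mm
C8: ⌊114/2⌋ × 81 = 57 × 81 mm
C9: ⌊81/2⌋ × 57 = 40 × 57 mm
C10: ⌊57/2⌋ × 40 = 28 × 40 mm

28 × 40 mm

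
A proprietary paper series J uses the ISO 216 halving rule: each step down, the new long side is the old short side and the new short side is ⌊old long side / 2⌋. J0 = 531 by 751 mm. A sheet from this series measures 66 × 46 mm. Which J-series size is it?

J7

J0: 531 × 751 mm
J1: 375 × 531 mm
J2: 265 × 375 mm
J3: 187 × 265 mm
J4: 132 × 187 mm
J5: 93 × 132 mm
J6: 66 × 93 mm
J7: 46 × 66 mm
J8: 33 × 46 mm
→ matches J7.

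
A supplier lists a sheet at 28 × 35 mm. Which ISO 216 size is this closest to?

Aspect ratio 35/28 ≈ 1.250 (ISO target is √2 ≈ 1.414).
In the A-series (A0 area = 1 m²): A10 = 26 × 37 mm.
Off by 4 mm total — nearest standard size.

A10 (26 × 37 mm)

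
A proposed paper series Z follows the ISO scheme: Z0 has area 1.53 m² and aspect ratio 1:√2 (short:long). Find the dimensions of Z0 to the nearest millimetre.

1040 × 1471 mm

Let the short side be w mm. Then w · w√2 = 1.53 m² = 1,530,000 mm².
w² = 1,530,000/√2, so w ≈ 1040.1 mm; long side = w√2 ≈ 1471.0 mm.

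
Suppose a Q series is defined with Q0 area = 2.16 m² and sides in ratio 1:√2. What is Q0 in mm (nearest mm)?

1236 × 1748 mm

Let the short side be w mm. Then w · w√2 = 2.16 m² = 2,160,000 mm².
w² = 2,160,000/√2, so w ≈ 1235.9 mm; long side = w√2 ≈ 1747.8 mm.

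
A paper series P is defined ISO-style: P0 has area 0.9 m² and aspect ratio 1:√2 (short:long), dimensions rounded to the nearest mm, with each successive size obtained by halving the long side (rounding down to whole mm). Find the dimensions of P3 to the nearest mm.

282 × 399 mm

Let P0's short side be w mm. w · w√2 = 0.9 m² = 900,000 mm², so w ≈ 797.7 mm and w√2 ≈ 1128.2 mm → P0 = 798 × 1128 mm.
P1: ⌊1128/2⌋ × 798 = 564 × 798 mm
P2: ⌊798/2⌋ × 564 = 399 × 564 mm
P3: ⌊564/2⌋ × 399 = 282 × 399 mm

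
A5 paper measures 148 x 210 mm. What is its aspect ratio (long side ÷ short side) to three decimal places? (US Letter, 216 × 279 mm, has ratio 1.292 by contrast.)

210 / 148 = 1.419
ISO 216 targets √2 ≈ 1.414; the +0.005 deviation is from mm rounding.

1.419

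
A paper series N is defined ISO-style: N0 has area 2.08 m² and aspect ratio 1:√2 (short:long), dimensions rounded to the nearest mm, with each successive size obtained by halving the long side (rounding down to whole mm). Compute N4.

Let N0's short side be w mm. w · w√2 = 2.08 m² = 2,080,000 mm², so w ≈ 1212.8 mm and w√2 ≈ 1715.1 mm → N0 = 1213 × 1715 mm.
N1: ⌊1715/2⌋ × 1213 = 857 × 1213 mm
N2: ⌊1213/2⌋ × 857 = 606 × 857 mm
N3: ⌊857/2⌋ × 606 = 428 × 606 mm
N4: ⌊606/2⌋ × 428 = 303 × 428 mm

303 × 428 mm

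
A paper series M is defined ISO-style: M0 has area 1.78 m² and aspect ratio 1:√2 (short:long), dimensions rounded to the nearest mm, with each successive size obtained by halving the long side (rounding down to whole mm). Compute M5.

198 × 280 mm

Let M0's short side be w mm. w · w√2 = 1.78 m² = 1,780,000 mm², so w ≈ 1121.9 mm and w√2 ≈ 1586.6 mm → M0 = 1122 × 1587 mm.
M1: ⌊1587/2⌋ × 1122 = 793 × 1122 mm
M2: ⌊1122/2⌋ × 793 = 561 × 793 mm
M3: ⌊793/2⌋ × 561 = 396 × 561 mm
M4: ⌊561/2⌋ × 396 = 280 × 396 mm
M5: ⌊396/2⌋ × 280 = 198 × 280 mm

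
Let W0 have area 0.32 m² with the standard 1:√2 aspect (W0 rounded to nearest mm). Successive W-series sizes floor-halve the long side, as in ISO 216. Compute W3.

Let W0's short side be w mm. w · w√2 = 0.32 m² = 320,000 mm², so w ≈ 475.7 mm and w√2 ≈ 672.7 mm → W0 = 476 × 673 mm.
W1: ⌊673/2⌋ × 476 = 336 × 476 mm
W2: ⌊476/2⌋ × 336 = 238 × 336 mm
W3: ⌊336/2⌋ × 238 = 168 × 238 mm

168 × 238 mm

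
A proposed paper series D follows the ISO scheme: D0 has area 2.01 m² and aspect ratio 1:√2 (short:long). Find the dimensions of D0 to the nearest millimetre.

Let the short side be w mm. Then w · w√2 = 2.01 m² = 2,010,000 mm².
w² = 2,010,000/√2, so w ≈ 1192.2 mm; long side = w√2 ≈ 1686.0 mm.

1192 × 1686 mm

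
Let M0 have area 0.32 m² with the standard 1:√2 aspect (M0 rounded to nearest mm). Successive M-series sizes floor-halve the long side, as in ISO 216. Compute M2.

238 × 336 mm

Let M0's short side be w mm. w · w√2 = 0.32 m² = 320,000 mm², so w ≈ 475.7 mm and w√2 ≈ 672.7 mm → M0 = 476 × 673 mm.
M1: ⌊673/2⌋ × 476 = 336 × 476 mm
M2: ⌊476/2⌋ × 336 = 238 × 336 mm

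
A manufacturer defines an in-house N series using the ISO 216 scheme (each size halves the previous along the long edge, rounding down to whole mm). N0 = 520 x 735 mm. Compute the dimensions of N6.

65 × 91 mm

N1 = 367 × 520 mm (from N0 by 1 halving).
N2: ⌊520/2⌋ × 367 = 260 × 367 mm
N3: ⌊367/2⌋ × 260 = 183 × 260 mm
N4: ⌊260/2⌋ × 183 = 130 × 183 mm
N5: ⌊183/2⌋ × 130 = 91 × 130 mm
N6: ⌊130/2⌋ × 91 = 65 × 91 mm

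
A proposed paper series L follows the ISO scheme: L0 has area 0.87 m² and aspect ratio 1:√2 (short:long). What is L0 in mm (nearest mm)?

784 × 1109 mm

Let the short side be w mm. Then w · w√2 = 0.87 m² = 870,000 mm².
w² = 870,000/√2, so w ≈ 784.3 mm; long side = w√2 ≈ 1109.2 mm.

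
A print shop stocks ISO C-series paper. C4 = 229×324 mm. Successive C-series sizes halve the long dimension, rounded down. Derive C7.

C5: ⌊324/2⌋ × 229 = 162 × 229 mm
C6: ⌊229/2⌋ × 162 = 114 × 162 mm
C7: ⌊162/2⌋ × 114 = 81 × 114 mm

81 × 114 mm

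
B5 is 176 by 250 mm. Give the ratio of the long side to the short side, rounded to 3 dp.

1.420

250 / 176 = 1.420
ISO 216 targets √2 ≈ 1.414; the +0.006 deviation is from mm rounding.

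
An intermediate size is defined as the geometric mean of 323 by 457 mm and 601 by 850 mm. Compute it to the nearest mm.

Short side: √(323 · 601) = √194123 ≈ 440.6 → 441 mm
Long side: √(457 · 850) = √388450 ≈ 623.3 → 623 mm

441 × 623 mm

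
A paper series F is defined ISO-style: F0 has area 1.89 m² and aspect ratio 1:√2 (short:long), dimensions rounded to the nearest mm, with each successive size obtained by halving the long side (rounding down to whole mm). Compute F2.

Let F0's short side be w mm. w · w√2 = 1.89 m² = 1,890,000 mm², so w ≈ 1156.0 mm and w√2 ≈ 1634.9 mm → F0 = 1156 × 1635 mm.
F1: ⌊1635/2⌋ × 1156 = 817 × 1156 mm
F2: ⌊1156/2⌋ × 817 = 578 × 817 mm

578 × 817 mm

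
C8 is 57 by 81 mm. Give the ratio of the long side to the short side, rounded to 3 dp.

81 / 57 = 1.421
ISO 216 targets √2 ≈ 1.414; the +0.007 deviation is from mm rounding.

1.421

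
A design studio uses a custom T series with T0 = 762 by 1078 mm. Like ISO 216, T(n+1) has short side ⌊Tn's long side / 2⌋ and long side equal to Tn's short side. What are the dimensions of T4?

190 × 269 mm

T1 = 539 × 762 mm (from T0 by 1 halving).
T2: ⌊762/2⌋ × 539 = 381 × 539 mm
T3: ⌊539/2⌋ × 381 = 269 × 381 mm
T4: ⌊381/2⌋ × 269 = 190 × 269 mm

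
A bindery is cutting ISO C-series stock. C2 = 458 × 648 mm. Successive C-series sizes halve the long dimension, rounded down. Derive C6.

114 × 162 mm

C3: ⌊648/2⌋ × 458 = 324 × 458 mm
C4: ⌊458/2⌋ × 324 = 229 × 324 mm
C5: ⌊324/2⌋ × 229 = 162 × 229 mm
C6: ⌊229/2⌋ × 162 = 114 × 162 mm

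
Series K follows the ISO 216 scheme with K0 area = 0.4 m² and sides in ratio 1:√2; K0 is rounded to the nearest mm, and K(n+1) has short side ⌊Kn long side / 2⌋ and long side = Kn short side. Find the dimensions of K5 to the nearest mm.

Let K0's short side be w mm. w · w√2 = 0.4 m² = 400,000 mm², so w ≈ 531.8 mm and w√2 ≈ 752.1 mm → K0 = 532 × 752 mm.
K1: ⌊752/2⌋ × 532 = 376 × 532 mm
K2: ⌊532/2⌋ × 376 = 266 × 376 mm
K3: ⌊376/2⌋ × 266 = 188 × 266 mm
K4: ⌊266/2⌋ × 188 = 133 × 188 mm
K5: ⌊188/2⌋ × 133 = 94 × 133 mm

94 × 133 mm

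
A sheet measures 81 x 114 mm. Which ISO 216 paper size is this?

Aspect ratio 114/81 ≈ 1.407 — close to the ISO √2 ≈ 1.414.
In the C-series (envelope sizes, between A and B): C7 = 81 × 114 mm.

C7 (81 × 114 mm)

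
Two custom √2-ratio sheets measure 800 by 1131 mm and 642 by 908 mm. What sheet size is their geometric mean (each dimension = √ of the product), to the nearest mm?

Short side: √(800 · 642) = √513600 ≈ 716.7 → 717 mm
Long side: √(1131 · 908) = √1026948 ≈ 1013.4 → 1013 mm

717 × 1013 mm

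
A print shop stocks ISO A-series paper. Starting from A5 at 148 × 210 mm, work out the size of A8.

52 × 74 mm

A6: ⌊210/2⌋ × 148 = 105 × 148 mm
A7: ⌊148/2⌋ × 105 = 74 × 105 mm
A8: ⌊105/2⌋ × 74 = 52 × 74 mm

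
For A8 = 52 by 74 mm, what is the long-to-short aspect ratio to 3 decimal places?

1.423

74 / 52 = 1.423
ISO 216 targets √2 ≈ 1.414; the +0.009 deviation is from mm rounding.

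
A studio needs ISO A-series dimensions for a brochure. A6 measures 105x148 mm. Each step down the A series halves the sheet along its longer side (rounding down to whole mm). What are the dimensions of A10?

26 × 37 mm

A7: ⌊148/2⌋ × 105 = 74 × 105 mm
A8: ⌊105/2⌋ × 74 = 52 × 74 mm
A9: ⌊74/2⌋ × 52 = 37 × 52 mm
A10: ⌊52/2⌋ × 37 = 26 × 37 mm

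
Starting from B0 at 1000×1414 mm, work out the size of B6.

B1: ⌊1414/2⌋ × 1000 = 707 × 1000 mm
B2: ⌊1000/2⌋ × 707 = 500 × 707 mm
B3: ⌊707/2⌋ × 500 = 353 × 500 mm
B4: ⌊500/2⌋ × 353 = 250 × 353 mm
B5: ⌊353/2⌋ × 250 = 176 × 250 mm
B6: ⌊250/2⌋ × 176 = 125 × 176 mm

125 × 176 mm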